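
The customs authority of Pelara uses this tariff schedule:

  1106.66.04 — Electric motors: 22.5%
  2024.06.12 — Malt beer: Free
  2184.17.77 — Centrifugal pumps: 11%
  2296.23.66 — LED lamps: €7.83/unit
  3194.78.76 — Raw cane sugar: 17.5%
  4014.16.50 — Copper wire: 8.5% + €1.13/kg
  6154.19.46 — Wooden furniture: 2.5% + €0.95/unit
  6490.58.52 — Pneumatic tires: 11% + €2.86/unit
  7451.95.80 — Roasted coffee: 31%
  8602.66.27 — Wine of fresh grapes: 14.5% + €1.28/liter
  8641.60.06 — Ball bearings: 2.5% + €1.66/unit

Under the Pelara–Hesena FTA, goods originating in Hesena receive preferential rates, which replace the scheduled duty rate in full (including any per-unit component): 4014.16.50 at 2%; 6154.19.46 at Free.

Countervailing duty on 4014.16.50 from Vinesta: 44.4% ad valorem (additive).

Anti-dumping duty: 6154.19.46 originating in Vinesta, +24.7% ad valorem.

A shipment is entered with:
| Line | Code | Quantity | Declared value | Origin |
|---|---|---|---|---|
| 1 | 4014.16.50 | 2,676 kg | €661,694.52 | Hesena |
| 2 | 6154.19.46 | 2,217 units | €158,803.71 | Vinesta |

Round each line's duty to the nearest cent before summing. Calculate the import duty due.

€58,534.65

Line 1 (4014.16.50, Hesena, 2,676 kg, €661,694.52):
Base rate for 4014.16.50 is 8.5% + €1.13/kg.
Origin Hesena qualifies under the Pelara–Hesena agreement and 4014.16.50 is covered: preferential rate 2% applies instead.
The additional-duty order on 4014.16.50 targets Vinesta, not Hesena; it does not apply.
Duty = €661,694.52 × 2% = €13,233.89.
Line 2 (6154.19.46, Vinesta, 2,217 units, €158,803.71):
Base rate for 6154.19.46 is 2.5% + €0.95/unit.
6154.19.46 has an FTA preferential rate, but origin Vinesta is not Hesena; base rate stands.
Additional duty on 6154.19.46 from Vinesta: +24.7%. Applied ad valorem rate: 2.5% + 24.7% = 27.2%.
Duty = €158,803.71 × 27.2% + 2,217 × €0.95 = €45,300.76.
Total = €13,233.89 + €45,300.76 = €58,534.65.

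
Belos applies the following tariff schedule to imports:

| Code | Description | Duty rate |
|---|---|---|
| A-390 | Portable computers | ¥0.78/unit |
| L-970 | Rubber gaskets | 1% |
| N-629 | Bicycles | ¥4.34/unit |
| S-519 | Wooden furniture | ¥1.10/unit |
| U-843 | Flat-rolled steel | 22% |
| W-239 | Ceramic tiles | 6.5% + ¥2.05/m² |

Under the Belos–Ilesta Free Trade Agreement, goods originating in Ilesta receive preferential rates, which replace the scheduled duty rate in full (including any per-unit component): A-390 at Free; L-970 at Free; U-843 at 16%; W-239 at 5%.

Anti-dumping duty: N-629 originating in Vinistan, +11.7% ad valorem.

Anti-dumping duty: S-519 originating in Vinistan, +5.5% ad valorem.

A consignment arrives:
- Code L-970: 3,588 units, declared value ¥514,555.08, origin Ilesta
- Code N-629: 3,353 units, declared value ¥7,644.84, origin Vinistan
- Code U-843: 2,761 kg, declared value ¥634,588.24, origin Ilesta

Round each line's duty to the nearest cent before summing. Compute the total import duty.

Line 1 (L-970, Ilesta, 3,588 units, ¥514,555.08):
Base rate for L-970 is 1%.
Origin Ilesta qualifies under the Belos–Ilesta agreement and L-970 is covered: preferential rate Free applies instead.
Duty = ¥514,555.08 × 0% = ¥0.00.
Line 2 (N-629, Vinistan, 3,353 units, ¥7,644.84):
Base rate for N-629 is ¥4.34/unit.
Additional duty on N-629 from Vinistan: +11.7% ad valorem. Applied ad valorem rate = 11.7%.
Duty = ¥7,644.84 × 11.7% + 3,353 × ¥4.34 = ¥15,446.47.
Line 3 (U-843, Ilesta, 2,761 kg, ¥634,588.24):
Base rate for U-843 is 22%.
Origin Ilesta qualifies under the Belos–Ilesta agreement and U-843 is covered: preferential rate 16% applies instead.
Duty = ¥634,588.24 × 16% = ¥101,534.12.
Total = ¥0.00 + ¥15,446.47 + ¥101,534.12 = ¥116,980.59.

¥116,980.59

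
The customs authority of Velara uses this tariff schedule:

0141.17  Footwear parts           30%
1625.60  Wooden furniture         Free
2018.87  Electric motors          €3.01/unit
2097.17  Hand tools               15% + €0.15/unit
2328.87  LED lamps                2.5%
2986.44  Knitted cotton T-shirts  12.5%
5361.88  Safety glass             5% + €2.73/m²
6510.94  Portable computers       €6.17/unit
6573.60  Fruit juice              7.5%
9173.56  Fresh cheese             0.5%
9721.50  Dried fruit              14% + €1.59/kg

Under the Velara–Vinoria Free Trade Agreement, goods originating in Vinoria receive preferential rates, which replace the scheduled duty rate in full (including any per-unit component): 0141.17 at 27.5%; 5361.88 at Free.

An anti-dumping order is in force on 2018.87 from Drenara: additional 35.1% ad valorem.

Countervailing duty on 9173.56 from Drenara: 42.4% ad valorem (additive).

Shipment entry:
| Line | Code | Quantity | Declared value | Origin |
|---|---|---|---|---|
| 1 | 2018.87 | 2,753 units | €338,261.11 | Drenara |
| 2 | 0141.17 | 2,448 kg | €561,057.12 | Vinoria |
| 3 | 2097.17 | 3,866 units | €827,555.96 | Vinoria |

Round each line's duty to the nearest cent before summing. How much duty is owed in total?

Line 1 (2018.87, Drenara, 2,753 units, €338,261.11):
Base rate for 2018.87 is €3.01/unit.
Additional duty on 2018.87 from Drenara: +35.1% ad valorem. Applied ad valorem rate = 35.1%.
Duty = €338,261.11 × 35.1% + 2,753 × €3.01 = €127,016.18.
Line 2 (0141.17, Vinoria, 2,448 kg, €561,057.12):
Base rate for 0141.17 is 30%.
Origin Vinoria qualifies under the Velara–Vinoria agreement and 0141.17 is covered: preferential rate 27.5% applies instead.
Duty = €561,057.12 × 27.5% = €154,290.71.
Line 3 (2097.17, Vinoria, 3,866 units, €827,555.96):
Base rate for 2097.17 is 15% + €0.15/unit.
Origin Vinoria is the FTA partner but 2097.17 is not on the preference list; base rate stands.
Duty = €827,555.96 × 15% + 3,866 × €0.15 = €124,713.29.
Total = €127,016.18 + €154,290.71 + €124,713.29 = €406,020.18.

€406,020.18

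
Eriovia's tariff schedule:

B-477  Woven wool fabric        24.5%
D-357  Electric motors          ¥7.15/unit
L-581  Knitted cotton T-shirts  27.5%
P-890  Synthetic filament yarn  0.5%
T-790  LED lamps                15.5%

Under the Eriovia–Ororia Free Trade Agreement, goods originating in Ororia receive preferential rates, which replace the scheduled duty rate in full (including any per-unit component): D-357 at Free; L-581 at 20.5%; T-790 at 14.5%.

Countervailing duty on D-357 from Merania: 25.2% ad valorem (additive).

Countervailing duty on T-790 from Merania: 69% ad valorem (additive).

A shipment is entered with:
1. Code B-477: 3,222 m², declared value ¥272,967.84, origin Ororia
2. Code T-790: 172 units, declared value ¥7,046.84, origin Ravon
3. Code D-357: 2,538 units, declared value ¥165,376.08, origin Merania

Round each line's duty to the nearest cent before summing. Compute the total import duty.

Line 1 (B-477, Ororia, 3,222 m², ¥272,967.84):
Base rate for B-477 is 24.5%.
Origin Ororia is the FTA partner but B-477 is not on the preference list; base rate stands.
Duty = ¥272,967.84 × 24.5% = ¥66,877.12.
Line 2 (T-790, Ravon, 172 units, ¥7,046.84):
Base rate for T-790 is 15.5%.
T-790 has an FTA preferential rate, but origin Ravon is not Ororia; base rate stands.
The additional-duty order on T-790 targets Merania, not Ravon; it does not apply.
Duty = ¥7,046.84 × 15.5% = ¥1,092.26.
Line 3 (D-357, Merania, 2,538 units, ¥165,376.08):
Base rate for D-357 is ¥7.15/unit.
D-357 has an FTA preferential rate, but origin Merania is not Ororia; base rate stands.
Additional duty on D-357 from Merania: +25.2% ad valorem. Applied ad valorem rate = 25.2%.
Duty = ¥165,376.08 × 25.2% + 2,538 × ¥7.15 = ¥59,821.47.
Total = ¥66,877.12 + ¥1,092.26 + ¥59,821.47 = ¥127,790.85.

¥127,790.85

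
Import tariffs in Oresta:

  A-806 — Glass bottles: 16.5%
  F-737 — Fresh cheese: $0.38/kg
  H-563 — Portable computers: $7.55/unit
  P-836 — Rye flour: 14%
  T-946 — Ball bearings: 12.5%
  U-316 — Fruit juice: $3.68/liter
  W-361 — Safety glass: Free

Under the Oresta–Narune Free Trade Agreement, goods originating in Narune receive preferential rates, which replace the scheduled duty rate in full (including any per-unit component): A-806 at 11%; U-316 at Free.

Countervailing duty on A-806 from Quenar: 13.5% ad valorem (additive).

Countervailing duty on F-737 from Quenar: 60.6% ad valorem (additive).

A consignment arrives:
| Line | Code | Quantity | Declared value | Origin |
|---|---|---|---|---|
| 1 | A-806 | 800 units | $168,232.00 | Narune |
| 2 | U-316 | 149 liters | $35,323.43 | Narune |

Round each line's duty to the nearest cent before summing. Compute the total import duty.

Line 1 (A-806, Narune, 800 units, $168,232.00):
Base rate for A-806 is 16.5%.
Origin Narune qualifies under the Oresta–Narune agreement and A-806 is covered: preferential rate 11% applies instead.
The additional-duty order on A-806 targets Quenar, not Narune; it does not apply.
Duty = $168,232.00 × 11% = $18,505.52.
Line 2 (U-316, Narune, 149 liters, $35,323.43):
Base rate for U-316 is $3.68/liter.
Origin Narune qualifies under the Oresta–Narune agreement and U-316 is covered: preferential rate Free applies instead.
Duty = $35,323.43 × 0% = $0.00.
Total = $18,505.52 + $0.00 = $18,505.52.

$18,505.52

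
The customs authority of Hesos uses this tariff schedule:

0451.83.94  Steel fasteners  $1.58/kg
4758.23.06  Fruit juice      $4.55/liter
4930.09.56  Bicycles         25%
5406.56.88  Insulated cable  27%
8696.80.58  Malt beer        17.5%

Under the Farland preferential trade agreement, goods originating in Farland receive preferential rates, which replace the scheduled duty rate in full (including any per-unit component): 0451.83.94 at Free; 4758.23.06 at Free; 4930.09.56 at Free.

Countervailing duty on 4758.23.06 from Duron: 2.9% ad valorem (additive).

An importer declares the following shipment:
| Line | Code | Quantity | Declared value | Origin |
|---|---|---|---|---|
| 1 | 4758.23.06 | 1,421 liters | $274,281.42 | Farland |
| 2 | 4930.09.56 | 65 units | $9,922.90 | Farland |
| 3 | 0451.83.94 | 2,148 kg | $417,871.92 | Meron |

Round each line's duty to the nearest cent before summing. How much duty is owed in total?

$3,393.84

Line 1 (4758.23.06, Farland, 1,421 liters, $274,281.42):
Base rate for 4758.23.06 is $4.55/liter.
Origin Farland qualifies under the Hesos–Farland agreement and 4758.23.06 is covered: preferential rate Free applies instead.
The additional-duty order on 4758.23.06 targets Duron, not Farland; it does not apply.
Duty = $274,281.42 × 0% = $0.00.
Line 2 (4930.09.56, Farland, 65 units, $9,922.90):
Base rate for 4930.09.56 is 25%.
Origin Farland qualifies under the Hesos–Farland agreement and 4930.09.56 is covered: preferential rate Free applies instead.
Duty = $9,922.90 × 0% = $0.00.
Line 3 (0451.83.94, Meron, 2,148 kg, $417,871.92):
Base rate for 0451.83.94 is $1.58/kg.
0451.83.94 has an FTA preferential rate, but origin Meron is not Farland; base rate stands.
Duty = 2,148 × $1.58 = $3,393.84.
Total = $0.00 + $0.00 + $3,393.84 = $3,393.84.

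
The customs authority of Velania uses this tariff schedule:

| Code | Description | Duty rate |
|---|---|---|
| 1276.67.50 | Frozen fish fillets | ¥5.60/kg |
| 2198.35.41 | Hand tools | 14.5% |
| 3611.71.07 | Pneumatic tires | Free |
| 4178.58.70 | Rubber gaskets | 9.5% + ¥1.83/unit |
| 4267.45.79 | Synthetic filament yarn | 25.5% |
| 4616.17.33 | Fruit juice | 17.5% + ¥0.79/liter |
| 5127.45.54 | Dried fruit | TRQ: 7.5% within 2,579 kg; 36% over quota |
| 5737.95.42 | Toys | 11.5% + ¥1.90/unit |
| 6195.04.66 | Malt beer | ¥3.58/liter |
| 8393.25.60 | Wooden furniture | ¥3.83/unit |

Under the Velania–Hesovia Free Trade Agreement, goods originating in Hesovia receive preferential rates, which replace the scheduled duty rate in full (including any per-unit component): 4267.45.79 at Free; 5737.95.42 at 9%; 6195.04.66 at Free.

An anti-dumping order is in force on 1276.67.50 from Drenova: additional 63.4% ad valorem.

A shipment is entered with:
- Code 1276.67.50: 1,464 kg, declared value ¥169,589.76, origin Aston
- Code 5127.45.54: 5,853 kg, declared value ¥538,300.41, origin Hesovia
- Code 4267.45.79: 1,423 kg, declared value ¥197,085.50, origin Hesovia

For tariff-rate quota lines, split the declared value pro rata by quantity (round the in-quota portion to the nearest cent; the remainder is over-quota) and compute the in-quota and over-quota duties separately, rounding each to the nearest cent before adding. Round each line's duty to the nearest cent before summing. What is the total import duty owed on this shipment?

¥134,387.22

Line 1 (1276.67.50, Aston, 1,464 kg, ¥169,589.76):
Base rate for 1276.67.50 is ¥5.60/kg.
The additional-duty order on 1276.67.50 targets Drenova, not Aston; it does not apply.
Duty = 1,464 × ¥5.60 = ¥8,198.40.
Line 2 (5127.45.54, Hesovia, 5,853 kg, ¥538,300.41):
Code 5127.45.54 is under a tariff-rate quota (threshold 2,579 kg). In-quota: 2,579 kg at 7.5%; over-quota: 3,274 kg at 36%.
Pro-rata value split: in-quota = ¥538,300.41 × 2,579/5,853 = ¥237,190.63; over-quota = ¥538,300.41 − ¥237,190.63 = ¥301,109.78.
In-quota duty = ¥237,190.63 × 7.5% = ¥17,789.30. Over-quota duty = ¥301,109.78 × 36% = ¥108,399.52.
Line duty = ¥17,789.30 + ¥108,399.52 = ¥126,188.82.
Line 3 (4267.45.79, Hesovia, 1,423 kg, ¥197,085.50):
Base rate for 4267.45.79 is 25.5%.
Origin Hesovia qualifies under the Velania–Hesovia agreement and 4267.45.79 is covered: preferential rate Free applies instead.
Duty = ¥197,085.50 × 0% = ¥0.00.
Total = ¥8,198.40 + ¥126,188.82 + ¥0.00 = ¥134,387.22.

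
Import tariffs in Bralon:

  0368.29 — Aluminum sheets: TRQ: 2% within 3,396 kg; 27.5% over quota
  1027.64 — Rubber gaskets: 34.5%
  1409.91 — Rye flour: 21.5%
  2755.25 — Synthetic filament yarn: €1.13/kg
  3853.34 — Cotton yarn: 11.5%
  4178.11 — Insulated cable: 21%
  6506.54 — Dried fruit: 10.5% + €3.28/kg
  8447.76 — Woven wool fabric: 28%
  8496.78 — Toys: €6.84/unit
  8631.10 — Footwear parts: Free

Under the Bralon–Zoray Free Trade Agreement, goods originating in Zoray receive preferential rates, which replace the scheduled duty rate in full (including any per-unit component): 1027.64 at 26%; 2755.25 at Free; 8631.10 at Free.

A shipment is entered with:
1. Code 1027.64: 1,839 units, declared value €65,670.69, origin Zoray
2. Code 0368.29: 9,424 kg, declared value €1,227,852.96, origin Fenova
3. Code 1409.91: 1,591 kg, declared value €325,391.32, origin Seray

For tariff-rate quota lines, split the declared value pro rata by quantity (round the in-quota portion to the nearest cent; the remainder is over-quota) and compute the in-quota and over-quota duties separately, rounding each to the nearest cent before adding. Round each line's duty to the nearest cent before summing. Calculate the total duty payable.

Line 1 (1027.64, Zoray, 1,839 units, €65,670.69):
Base rate for 1027.64 is 34.5%.
Origin Zoray qualifies under the Bralon–Zoray agreement and 1027.64 is covered: preferential rate 26% applies instead.
Duty = €65,670.69 × 26% = €17,074.38.
Line 2 (0368.29, Fenova, 9,424 kg, €1,227,852.96):
Code 0368.29 is under a tariff-rate quota (threshold 3,396 kg). In-quota: 3,396 kg at 2%; over-quota: 6,028 kg at 27.5%.
Pro-rata value split: in-quota = €1,227,852.96 × 3,396/9,424 = €442,464.84; over-quota = €1,227,852.96 − €442,464.84 = €785,388.12.
In-quota duty = €442,464.84 × 2% = €8,849.30. Over-quota duty = €785,388.12 × 27.5% = €215,981.73.
Line duty = €8,849.30 + €215,981.73 = €224,831.03.
Line 3 (1409.91, Seray, 1,591 kg, €325,391.32):
Base rate for 1409.91 is 21.5%.
Duty = €325,391.32 × 21.5% = €69,959.13.
Total = €17,074.38 + €224,831.03 + €69,959.13 = €311,864.54.

€311,864.54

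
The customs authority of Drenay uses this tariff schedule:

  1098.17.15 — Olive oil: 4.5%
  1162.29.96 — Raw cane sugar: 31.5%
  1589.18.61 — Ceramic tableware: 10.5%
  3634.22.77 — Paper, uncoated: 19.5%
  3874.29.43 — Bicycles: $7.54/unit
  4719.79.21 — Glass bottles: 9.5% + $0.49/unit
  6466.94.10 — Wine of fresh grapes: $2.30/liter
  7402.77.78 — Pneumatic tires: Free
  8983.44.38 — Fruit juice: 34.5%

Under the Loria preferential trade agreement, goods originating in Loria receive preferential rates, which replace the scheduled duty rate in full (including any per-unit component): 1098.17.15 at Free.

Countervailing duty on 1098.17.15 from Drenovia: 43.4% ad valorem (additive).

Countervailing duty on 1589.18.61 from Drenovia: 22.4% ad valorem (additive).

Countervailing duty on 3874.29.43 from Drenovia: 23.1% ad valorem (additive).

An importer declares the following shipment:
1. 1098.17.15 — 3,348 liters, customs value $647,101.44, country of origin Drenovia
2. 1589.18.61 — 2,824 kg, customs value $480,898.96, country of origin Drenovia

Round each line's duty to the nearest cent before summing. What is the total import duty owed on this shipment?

$468,177.35

Line 1 (1098.17.15, Drenovia, 3,348 liters, $647,101.44):
Base rate for 1098.17.15 is 4.5%.
1098.17.15 has an FTA preferential rate, but origin Drenovia is not Loria; base rate stands.
Additional duty on 1098.17.15 from Drenovia: +43.4%. Applied ad valorem rate: 4.5% + 43.4% = 47.9%.
Duty = $647,101.44 × 47.9% = $309,961.59.
Line 2 (1589.18.61, Drenovia, 2,824 kg, $480,898.96):
Base rate for 1589.18.61 is 10.5%.
Additional duty on 1589.18.61 from Drenovia: +22.4%. Applied ad valorem rate: 10.5% + 22.4% = 32.9%.
Duty = $480,898.96 × 32.9% = $158,215.76.
Total = $309,961.59 + $158,215.76 = $468,177.35.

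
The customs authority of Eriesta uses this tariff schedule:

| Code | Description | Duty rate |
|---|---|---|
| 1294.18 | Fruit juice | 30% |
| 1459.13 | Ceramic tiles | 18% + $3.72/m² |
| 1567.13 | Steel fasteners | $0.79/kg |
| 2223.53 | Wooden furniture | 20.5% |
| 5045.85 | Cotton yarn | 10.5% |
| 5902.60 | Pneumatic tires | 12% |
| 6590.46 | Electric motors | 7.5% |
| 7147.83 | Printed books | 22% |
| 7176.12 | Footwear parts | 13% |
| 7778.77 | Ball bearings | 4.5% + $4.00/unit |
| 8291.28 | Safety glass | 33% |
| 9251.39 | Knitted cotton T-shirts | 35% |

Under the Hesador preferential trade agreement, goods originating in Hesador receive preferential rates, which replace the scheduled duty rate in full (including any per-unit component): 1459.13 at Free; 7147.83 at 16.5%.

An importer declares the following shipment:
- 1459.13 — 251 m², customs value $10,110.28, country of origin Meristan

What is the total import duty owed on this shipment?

$2,753.57

Line 1 (1459.13, Meristan, 251 m², $10,110.28):
Base rate for 1459.13 is 18% + $3.72/m².
1459.13 has an FTA preferential rate, but origin Meristan is not Hesador; base rate stands.
Duty = $10,110.28 × 18% + 251 × $3.72 = $2,753.57.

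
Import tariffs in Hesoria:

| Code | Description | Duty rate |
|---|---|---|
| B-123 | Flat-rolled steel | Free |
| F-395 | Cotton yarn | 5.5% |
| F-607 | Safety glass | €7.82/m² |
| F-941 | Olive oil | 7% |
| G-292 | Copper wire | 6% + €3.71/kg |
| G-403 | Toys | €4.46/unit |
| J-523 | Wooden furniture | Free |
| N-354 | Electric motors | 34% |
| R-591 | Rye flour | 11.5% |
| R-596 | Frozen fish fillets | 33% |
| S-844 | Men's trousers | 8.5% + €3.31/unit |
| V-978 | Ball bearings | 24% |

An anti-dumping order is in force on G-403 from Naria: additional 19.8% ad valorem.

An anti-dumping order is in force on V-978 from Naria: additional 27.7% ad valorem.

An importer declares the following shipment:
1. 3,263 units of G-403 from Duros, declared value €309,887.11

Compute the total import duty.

Line 1 (G-403, Duros, 3,263 units, €309,887.11):
Base rate for G-403 is €4.46/unit.
The additional-duty order on G-403 targets Naria, not Duros; it does not apply.
Duty = 3,263 × €4.46 = €14,552.98.

€14,552.98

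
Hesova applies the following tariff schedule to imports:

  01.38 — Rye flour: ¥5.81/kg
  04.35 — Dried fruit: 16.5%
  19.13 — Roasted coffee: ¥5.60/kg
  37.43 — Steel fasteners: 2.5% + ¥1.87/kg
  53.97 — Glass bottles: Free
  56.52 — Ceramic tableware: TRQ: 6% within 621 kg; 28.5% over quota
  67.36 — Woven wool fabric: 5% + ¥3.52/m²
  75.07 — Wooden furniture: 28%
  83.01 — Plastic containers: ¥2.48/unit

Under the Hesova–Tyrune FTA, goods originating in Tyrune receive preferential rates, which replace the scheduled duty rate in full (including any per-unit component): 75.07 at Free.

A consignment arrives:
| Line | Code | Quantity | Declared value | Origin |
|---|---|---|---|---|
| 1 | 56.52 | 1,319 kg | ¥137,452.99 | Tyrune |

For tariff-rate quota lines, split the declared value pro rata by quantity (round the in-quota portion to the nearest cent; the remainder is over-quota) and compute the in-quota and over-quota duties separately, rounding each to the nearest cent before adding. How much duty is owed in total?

¥24,613.36

Line 1 (56.52, Tyrune, 1,319 kg, ¥137,452.99):
Code 56.52 is under a tariff-rate quota (threshold 621 kg). In-quota: 621 kg at 6%; over-quota: 698 kg at 28.5%.
Pro-rata value split: in-quota = ¥137,452.99 × 621/1,319 = ¥64,714.41; over-quota = ¥137,452.99 − ¥64,714.41 = ¥72,738.58.
In-quota duty = ¥64,714.41 × 6% = ¥3,882.86. Over-quota duty = ¥72,738.58 × 28.5% = ¥20,730.50.
Line duty = ¥3,882.86 + ¥20,730.50 = ¥24,613.36.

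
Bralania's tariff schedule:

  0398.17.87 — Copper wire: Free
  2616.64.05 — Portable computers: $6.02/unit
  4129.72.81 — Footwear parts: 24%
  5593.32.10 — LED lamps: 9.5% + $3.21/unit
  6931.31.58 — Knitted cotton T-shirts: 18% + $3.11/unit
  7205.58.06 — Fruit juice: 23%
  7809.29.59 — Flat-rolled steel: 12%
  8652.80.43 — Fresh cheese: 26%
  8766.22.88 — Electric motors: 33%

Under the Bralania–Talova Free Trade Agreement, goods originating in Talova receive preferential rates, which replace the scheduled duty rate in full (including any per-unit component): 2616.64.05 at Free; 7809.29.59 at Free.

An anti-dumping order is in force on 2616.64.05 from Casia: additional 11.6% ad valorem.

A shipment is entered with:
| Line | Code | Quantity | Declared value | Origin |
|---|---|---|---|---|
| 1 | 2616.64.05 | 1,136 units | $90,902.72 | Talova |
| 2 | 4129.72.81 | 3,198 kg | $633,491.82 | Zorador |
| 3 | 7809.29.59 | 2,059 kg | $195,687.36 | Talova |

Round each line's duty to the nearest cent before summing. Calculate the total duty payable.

Line 1 (2616.64.05, Talova, 1,136 units, $90,902.72):
Base rate for 2616.64.05 is $6.02/unit.
Origin Talova qualifies under the Bralania–Talova agreement and 2616.64.05 is covered: preferential rate Free applies instead.
The additional-duty order on 2616.64.05 targets Casia, not Talova; it does not apply.
Duty = $90,902.72 × 0% = $0.00.
Line 2 (4129.72.81, Zorador, 3,198 kg, $633,491.82):
Base rate for 4129.72.81 is 24%.
Duty = $633,491.82 × 24% = $152,038.04.
Line 3 (7809.29.59, Talova, 2,059 kg, $195,687.36):
Base rate for 7809.29.59 is 12%.
Origin Talova qualifies under the Bralania–Talova agreement and 7809.29.59 is covered: preferential rate Free applies instead.
Duty = $195,687.36 × 0% = $0.00.
Total = $0.00 + $152,038.04 + $0.00 = $152,038.04.

$152,038.04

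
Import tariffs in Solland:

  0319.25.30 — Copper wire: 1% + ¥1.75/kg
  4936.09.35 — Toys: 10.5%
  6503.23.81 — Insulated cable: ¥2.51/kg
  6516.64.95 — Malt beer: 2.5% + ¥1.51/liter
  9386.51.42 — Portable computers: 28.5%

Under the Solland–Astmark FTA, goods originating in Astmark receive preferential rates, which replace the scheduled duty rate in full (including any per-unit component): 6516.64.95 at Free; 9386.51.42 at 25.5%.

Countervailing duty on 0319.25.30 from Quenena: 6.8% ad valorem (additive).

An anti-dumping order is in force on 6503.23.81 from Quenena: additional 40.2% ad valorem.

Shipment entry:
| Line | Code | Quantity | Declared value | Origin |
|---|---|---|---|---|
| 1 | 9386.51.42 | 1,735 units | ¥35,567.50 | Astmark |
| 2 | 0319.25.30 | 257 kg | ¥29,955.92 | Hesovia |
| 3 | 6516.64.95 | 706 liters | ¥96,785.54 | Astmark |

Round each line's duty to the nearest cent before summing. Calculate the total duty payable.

Line 1 (9386.51.42, Astmark, 1,735 units, ¥35,567.50):
Base rate for 9386.51.42 is 28.5%.
Origin Astmark qualifies under the Solland–Astmark agreement and 9386.51.42 is covered: preferential rate 25.5% applies instead.
Duty = ¥35,567.50 × 25.5% = ¥9,069.71.
Line 2 (0319.25.30, Hesovia, 257 kg, ¥29,955.92):
Base rate for 0319.25.30 is 1% + ¥1.75/kg.
The additional-duty order on 0319.25.30 targets Quenena, not Hesovia; it does not apply.
Duty = ¥29,955.92 × 1% + 257 × ¥1.75 = ¥749.31.
Line 3 (6516.64.95, Astmark, 706 liters, ¥96,785.54):
Base rate for 6516.64.95 is 2.5% + ¥1.51/liter.
Origin Astmark qualifies under the Solland–Astmark agreement and 6516.64.95 is covered: preferential rate Free applies instead.
Duty = ¥96,785.54 × 0% = ¥0.00.
Total = ¥9,069.71 + ¥749.31 + ¥0.00 = ¥9,819.02.

¥9,819.02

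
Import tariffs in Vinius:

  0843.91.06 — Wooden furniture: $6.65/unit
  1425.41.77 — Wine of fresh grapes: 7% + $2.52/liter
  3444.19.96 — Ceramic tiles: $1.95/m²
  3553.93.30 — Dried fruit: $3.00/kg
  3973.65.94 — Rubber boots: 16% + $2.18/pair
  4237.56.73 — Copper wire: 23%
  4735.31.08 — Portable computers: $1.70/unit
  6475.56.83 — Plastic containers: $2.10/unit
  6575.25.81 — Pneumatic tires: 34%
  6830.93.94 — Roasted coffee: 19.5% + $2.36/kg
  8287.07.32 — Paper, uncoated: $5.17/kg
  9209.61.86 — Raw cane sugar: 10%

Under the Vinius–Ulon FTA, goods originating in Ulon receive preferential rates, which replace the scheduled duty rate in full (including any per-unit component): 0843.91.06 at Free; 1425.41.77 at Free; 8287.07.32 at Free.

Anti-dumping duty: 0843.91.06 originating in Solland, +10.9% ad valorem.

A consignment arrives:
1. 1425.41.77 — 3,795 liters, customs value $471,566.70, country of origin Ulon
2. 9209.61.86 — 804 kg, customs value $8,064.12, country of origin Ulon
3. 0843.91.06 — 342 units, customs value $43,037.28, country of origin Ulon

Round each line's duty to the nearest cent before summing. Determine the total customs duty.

$806.41

Line 1 (1425.41.77, Ulon, 3,795 liters, $471,566.70):
Base rate for 1425.41.77 is 7% + $2.52/liter.
Origin Ulon qualifies under the Vinius–Ulon agreement and 1425.41.77 is covered: preferential rate Free applies instead.
Duty = $471,566.70 × 0% = $0.00.
Line 2 (9209.61.86, Ulon, 804 kg, $8,064.12):
Base rate for 9209.61.86 is 10%.
Origin Ulon is the FTA partner but 9209.61.86 is not on the preference list; base rate stands.
Duty = $8,064.12 × 10% = $806.41.
Line 3 (0843.91.06, Ulon, 342 units, $43,037.28):
Base rate for 0843.91.06 is $6.65/unit.
Origin Ulon qualifies under the Vinius–Ulon agreement and 0843.91.06 is covered: preferential rate Free applies instead.
The additional-duty order on 0843.91.06 targets Solland, not Ulon; it does not apply.
Duty = $43,037.28 × 0% = $0.00.
Total = $0.00 + $806.41 + $0.00 = $806.41.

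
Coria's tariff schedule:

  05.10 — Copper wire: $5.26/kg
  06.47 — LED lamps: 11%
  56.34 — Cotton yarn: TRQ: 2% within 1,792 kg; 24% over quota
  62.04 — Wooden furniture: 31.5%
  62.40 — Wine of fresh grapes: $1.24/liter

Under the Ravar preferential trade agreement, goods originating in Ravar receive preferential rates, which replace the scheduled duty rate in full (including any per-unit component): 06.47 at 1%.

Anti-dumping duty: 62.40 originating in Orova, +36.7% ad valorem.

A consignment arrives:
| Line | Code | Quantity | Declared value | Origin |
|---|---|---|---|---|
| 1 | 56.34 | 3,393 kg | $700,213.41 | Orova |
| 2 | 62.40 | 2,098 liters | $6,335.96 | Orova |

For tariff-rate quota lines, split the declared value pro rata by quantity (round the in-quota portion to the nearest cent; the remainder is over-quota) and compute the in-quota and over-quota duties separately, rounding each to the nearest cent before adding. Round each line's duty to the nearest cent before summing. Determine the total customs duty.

$91,618.73

Line 1 (56.34, Orova, 3,393 kg, $700,213.41):
Code 56.34 is under a tariff-rate quota (threshold 1,792 kg). In-quota: 1,792 kg at 2%; over-quota: 1,601 kg at 24%.
Pro-rata value split: in-quota = $700,213.41 × 1,792/3,393 = $369,815.04; over-quota = $700,213.41 − $369,815.04 = $330,398.37.
In-quota duty = $369,815.04 × 2% = $7,396.30. Over-quota duty = $330,398.37 × 24% = $79,295.61.
Line duty = $7,396.30 + $79,295.61 = $86,691.91.
Line 2 (62.40, Orova, 2,098 liters, $6,335.96):
Base rate for 62.40 is $1.24/liter.
Additional duty on 62.40 from Orova: +36.7% ad valorem. Applied ad valorem rate = 36.7%.
Duty = $6,335.96 × 36.7% + 2,098 × $1.24 = $4,926.82.
Total = $86,691.91 + $4,926.82 = $91,618.73.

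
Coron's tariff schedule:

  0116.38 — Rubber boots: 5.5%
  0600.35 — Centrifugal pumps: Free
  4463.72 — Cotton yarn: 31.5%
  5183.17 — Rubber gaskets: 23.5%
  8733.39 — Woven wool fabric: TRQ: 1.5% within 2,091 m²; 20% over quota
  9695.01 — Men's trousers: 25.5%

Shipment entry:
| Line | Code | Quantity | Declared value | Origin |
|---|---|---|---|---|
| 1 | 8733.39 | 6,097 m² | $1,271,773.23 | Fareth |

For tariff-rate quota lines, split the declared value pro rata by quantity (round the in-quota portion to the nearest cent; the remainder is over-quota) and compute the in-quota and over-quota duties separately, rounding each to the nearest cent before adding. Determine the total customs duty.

Line 1 (8733.39, Fareth, 6,097 m², $1,271,773.23):
Code 8733.39 is under a tariff-rate quota (threshold 2,091 m²). In-quota: 2,091 m² at 1.5%; over-quota: 4,006 m² at 20%.
Pro-rata value split: in-quota = $1,271,773.23 × 2,091/6,097 = $436,161.69; over-quota = $1,271,773.23 − $436,161.69 = $835,611.54.
In-quota duty = $436,161.69 × 1.5% = $6,542.43. Over-quota duty = $835,611.54 × 20% = $167,122.31.
Line duty = $6,542.43 + $167,122.31 = $173,664.74.

$173,664.74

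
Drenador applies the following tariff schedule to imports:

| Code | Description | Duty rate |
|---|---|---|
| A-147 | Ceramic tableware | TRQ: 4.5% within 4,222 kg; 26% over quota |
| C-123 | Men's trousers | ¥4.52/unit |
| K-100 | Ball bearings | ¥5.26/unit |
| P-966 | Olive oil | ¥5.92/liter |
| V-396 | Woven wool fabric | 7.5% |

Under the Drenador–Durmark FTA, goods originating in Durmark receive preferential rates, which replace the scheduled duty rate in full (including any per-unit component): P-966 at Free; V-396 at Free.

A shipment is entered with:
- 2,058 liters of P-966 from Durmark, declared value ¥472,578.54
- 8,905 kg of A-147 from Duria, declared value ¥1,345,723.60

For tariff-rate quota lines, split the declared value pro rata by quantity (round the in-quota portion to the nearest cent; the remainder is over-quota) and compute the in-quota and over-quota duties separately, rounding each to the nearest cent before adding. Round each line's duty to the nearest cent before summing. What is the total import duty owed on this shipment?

Line 1 (P-966, Durmark, 2,058 liters, ¥472,578.54):
Base rate for P-966 is ¥5.92/liter.
Origin Durmark qualifies under the Drenador–Durmark agreement and P-966 is covered: preferential rate Free applies instead.
Duty = ¥472,578.54 × 0% = ¥0.00.
Line 2 (A-147, Duria, 8,905 kg, ¥1,345,723.60):
Code A-147 is under a tariff-rate quota (threshold 4,222 kg). In-quota: 4,222 kg at 4.5%; over-quota: 4,683 kg at 26%.
Pro-rata value split: in-quota = ¥1,345,723.60 × 4,222/8,905 = ¥638,028.64; over-quota = ¥1,345,723.60 − ¥638,028.64 = ¥707,694.96.
In-quota duty = ¥638,028.64 × 4.5% = ¥28,711.29. Over-quota duty = ¥707,694.96 × 26% = ¥184,000.69.
Line duty = ¥28,711.29 + ¥184,000.69 = ¥212,711.98.
Total = ¥0.00 + ¥212,711.98 = ¥212,711.98.

¥212,711.98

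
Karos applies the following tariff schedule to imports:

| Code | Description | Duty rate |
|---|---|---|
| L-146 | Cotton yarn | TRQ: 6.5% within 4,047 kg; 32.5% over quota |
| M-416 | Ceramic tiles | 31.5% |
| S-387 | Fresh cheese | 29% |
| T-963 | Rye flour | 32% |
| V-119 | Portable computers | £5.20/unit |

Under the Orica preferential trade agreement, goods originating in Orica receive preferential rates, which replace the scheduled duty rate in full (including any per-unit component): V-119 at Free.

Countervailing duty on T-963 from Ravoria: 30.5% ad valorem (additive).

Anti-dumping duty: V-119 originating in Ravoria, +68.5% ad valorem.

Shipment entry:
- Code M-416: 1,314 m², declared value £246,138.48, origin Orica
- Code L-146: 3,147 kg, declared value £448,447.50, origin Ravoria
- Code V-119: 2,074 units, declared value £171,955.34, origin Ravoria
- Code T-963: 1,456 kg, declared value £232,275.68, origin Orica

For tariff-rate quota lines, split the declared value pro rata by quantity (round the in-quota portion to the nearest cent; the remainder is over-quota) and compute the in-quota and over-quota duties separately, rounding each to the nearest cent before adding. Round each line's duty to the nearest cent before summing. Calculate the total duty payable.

Line 1 (M-416, Orica, 1,314 m², £246,138.48):
Base rate for M-416 is 31.5%.
Origin Orica is the FTA partner but M-416 is not on the preference list; base rate stands.
Duty = £246,138.48 × 31.5% = £77,533.62.
Line 2 (L-146, Ravoria, 3,147 kg, £448,447.50):
Code L-146 is under a tariff-rate quota (threshold 4,047 kg). Quantity 3,147 kg is within the quota, so the in-quota rate 6.5% applies to the full value.
Duty = £448,447.50 × 6.5% = £29,149.09.
Line 3 (V-119, Ravoria, 2,074 units, £171,955.34):
Base rate for V-119 is £5.20/unit.
V-119 has an FTA preferential rate, but origin Ravoria is not Orica; base rate stands.
Additional duty on V-119 from Ravoria: +68.5% ad valorem. Applied ad valorem rate = 68.5%.
Duty = £171,955.34 × 68.5% + 2,074 × £5.20 = £128,574.21.
Line 4 (T-963, Orica, 1,456 kg, £232,275.68):
Base rate for T-963 is 32%.
Origin Orica is the FTA partner but T-963 is not on the preference list; base rate stands.
The additional-duty order on T-963 targets Ravoria, not Orica; it does not apply.
Duty = £232,275.68 × 32% = £74,328.22.
Total = £77,533.62 + £29,149.09 + £128,574.21 + £74,328.22 = £309,585.14.

£309,585.14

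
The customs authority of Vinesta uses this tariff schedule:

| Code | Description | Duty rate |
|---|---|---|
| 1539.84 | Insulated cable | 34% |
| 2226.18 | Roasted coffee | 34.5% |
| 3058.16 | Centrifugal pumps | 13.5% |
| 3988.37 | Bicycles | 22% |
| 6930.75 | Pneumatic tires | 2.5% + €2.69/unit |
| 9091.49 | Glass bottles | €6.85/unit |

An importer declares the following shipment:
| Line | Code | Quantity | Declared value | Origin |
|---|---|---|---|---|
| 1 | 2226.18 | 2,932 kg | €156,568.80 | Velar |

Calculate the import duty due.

€54,016.24

Line 1 (2226.18, Velar, 2,932 kg, €156,568.80):
Base rate for 2226.18 is 34.5%.
Duty = €156,568.80 × 34.5% = €54,016.24.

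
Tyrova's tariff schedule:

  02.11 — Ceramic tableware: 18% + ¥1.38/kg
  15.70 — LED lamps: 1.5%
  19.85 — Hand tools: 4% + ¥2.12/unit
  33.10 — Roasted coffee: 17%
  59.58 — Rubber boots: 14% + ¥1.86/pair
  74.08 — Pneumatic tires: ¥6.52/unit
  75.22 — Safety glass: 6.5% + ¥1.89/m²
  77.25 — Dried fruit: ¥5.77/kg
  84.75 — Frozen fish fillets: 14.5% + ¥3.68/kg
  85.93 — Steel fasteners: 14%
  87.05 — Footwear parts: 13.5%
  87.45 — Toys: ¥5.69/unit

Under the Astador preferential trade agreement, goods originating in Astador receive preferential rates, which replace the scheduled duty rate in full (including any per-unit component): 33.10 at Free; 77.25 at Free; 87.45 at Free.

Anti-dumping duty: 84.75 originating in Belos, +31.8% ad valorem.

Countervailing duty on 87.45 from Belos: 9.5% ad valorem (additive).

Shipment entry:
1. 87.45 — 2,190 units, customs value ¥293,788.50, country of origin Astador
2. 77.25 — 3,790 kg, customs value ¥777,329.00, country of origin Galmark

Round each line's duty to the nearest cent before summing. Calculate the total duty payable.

Line 1 (87.45, Astador, 2,190 units, ¥293,788.50):
Base rate for 87.45 is ¥5.69/unit.
Origin Astador qualifies under the Tyrova–Astador agreement and 87.45 is covered: preferential rate Free applies instead.
The additional-duty order on 87.45 targets Belos, not Astador; it does not apply.
Duty = ¥293,788.50 × 0% = ¥0.00.
Line 2 (77.25, Galmark, 3,790 kg, ¥777,329.00):
Base rate for 77.25 is ¥5.77/kg.
77.25 has an FTA preferential rate, but origin Galmark is not Astador; base rate stands.
Duty = 3,790 × ¥5.77 = ¥21,868.30.
Total = ¥0.00 + ¥21,868.30 = ¥21,868.30.

¥21,868.30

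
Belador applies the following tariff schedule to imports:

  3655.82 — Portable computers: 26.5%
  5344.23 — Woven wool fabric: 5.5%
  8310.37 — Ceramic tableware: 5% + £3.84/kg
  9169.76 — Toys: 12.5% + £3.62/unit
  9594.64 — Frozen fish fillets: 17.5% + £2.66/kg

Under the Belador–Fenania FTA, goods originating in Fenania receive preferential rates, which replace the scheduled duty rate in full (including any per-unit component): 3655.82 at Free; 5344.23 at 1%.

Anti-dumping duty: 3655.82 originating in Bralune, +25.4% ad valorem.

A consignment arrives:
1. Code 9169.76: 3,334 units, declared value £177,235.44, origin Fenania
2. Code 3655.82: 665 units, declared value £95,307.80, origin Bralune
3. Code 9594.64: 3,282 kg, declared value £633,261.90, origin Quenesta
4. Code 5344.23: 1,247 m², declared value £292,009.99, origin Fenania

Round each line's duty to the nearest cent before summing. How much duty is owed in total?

£206,159.31

Line 1 (9169.76, Fenania, 3,334 units, £177,235.44):
Base rate for 9169.76 is 12.5% + £3.62/unit.
Origin Fenania is the FTA partner but 9169.76 is not on the preference list; base rate stands.
Duty = £177,235.44 × 12.5% + 3,334 × £3.62 = £34,223.51.
Line 2 (3655.82, Bralune, 665 units, £95,307.80):
Base rate for 3655.82 is 26.5%.
3655.82 has an FTA preferential rate, but origin Bralune is not Fenania; base rate stands.
Additional duty on 3655.82 from Bralune: +25.4%. Applied ad valorem rate: 26.5% + 25.4% = 51.9%.
Duty = £95,307.80 × 51.9% = £49,464.75.
Line 3 (9594.64, Quenesta, 3,282 kg, £633,261.90):
Base rate for 9594.64 is 17.5% + £2.66/kg.
Duty = £633,261.90 × 17.5% + 3,282 × £2.66 = £119,550.95.
Line 4 (5344.23, Fenania, 1,247 m², £292,009.99):
Base rate for 5344.23 is 5.5%.
Origin Fenania qualifies under the Belador–Fenania agreement and 5344.23 is covered: preferential rate 1% applies instead.
Duty = £292,009.99 × 1% = £2,920.10.
Total = £34,223.51 + £49,464.75 + £119,550.95 + £2,920.10 = £206,159.31.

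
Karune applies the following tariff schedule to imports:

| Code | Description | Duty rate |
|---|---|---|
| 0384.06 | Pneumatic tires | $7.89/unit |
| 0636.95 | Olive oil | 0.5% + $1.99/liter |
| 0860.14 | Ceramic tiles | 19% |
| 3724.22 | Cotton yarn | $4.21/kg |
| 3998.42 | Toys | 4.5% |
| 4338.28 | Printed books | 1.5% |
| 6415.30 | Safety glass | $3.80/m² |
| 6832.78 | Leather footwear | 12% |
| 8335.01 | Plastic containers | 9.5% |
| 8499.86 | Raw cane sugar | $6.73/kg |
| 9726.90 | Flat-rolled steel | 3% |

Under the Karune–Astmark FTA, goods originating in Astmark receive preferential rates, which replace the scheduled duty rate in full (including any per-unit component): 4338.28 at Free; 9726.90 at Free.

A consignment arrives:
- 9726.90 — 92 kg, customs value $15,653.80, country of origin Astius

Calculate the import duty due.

Line 1 (9726.90, Astius, 92 kg, $15,653.80):
Base rate for 9726.90 is 3%.
9726.90 has an FTA preferential rate, but origin Astius is not Astmark; base rate stands.
Duty = $15,653.80 × 3% = $469.61.

$469.61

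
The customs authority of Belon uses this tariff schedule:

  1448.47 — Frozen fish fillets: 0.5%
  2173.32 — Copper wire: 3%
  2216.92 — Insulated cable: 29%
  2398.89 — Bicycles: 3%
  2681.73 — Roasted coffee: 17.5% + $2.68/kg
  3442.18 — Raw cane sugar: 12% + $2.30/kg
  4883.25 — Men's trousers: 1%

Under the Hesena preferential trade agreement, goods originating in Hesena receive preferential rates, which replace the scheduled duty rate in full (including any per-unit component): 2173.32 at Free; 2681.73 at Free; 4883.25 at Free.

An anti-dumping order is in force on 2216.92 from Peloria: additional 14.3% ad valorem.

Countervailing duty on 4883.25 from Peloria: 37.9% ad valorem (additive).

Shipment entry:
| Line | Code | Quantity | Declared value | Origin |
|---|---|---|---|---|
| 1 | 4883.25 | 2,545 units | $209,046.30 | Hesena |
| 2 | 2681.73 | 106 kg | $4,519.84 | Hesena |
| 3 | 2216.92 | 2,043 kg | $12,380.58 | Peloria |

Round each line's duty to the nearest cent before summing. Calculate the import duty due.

Line 1 (4883.25, Hesena, 2,545 units, $209,046.30):
Base rate for 4883.25 is 1%.
Origin Hesena qualifies under the Belon–Hesena agreement and 4883.25 is covered: preferential rate Free applies instead.
The additional-duty order on 4883.25 targets Peloria, not Hesena; it does not apply.
Duty = $209,046.30 × 0% = $0.00.
Line 2 (2681.73, Hesena, 106 kg, $4,519.84):
Base rate for 2681.73 is 17.5% + $2.68/kg.
Origin Hesena qualifies under the Belon–Hesena agreement and 2681.73 is covered: preferential rate Free applies instead.
Duty = $4,519.84 × 0% = $0.00.
Line 3 (2216.92, Peloria, 2,043 kg, $12,380.58):
Base rate for 2216.92 is 29%.
Additional duty on 2216.92 from Peloria: +14.3%. Applied ad valorem rate: 29% + 14.3% = 43.3%.
Duty = $12,380.58 × 43.3% = $5,360.79.
Total = $0.00 + $0.00 + $5,360.79 = $5,360.79.

$5,360.79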